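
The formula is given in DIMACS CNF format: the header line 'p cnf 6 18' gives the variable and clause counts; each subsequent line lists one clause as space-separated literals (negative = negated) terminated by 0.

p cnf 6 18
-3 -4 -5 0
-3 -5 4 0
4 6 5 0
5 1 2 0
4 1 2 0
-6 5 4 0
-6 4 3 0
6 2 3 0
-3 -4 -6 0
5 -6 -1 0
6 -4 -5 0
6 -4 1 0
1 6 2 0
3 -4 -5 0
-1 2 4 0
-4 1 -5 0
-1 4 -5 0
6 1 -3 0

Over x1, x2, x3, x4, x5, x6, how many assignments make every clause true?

There are 2^6 = 64 truth assignments over (x1, x2, x3, x4, x5, x6).
Split on x5. With x5 = True, the clauses containing x5 are satisfied and ¬x5 drops from the rest; 1 of the 2^5 = 32 assignments to the other variables satisfy what remains.
With x5 = False, by the same count on the reduced clause set, 4 assignments work.
(One model: x1=F, x2=T, x3=F, x4=F, x5=T, x6=F.)
Total: 1 + 4 = 5.

5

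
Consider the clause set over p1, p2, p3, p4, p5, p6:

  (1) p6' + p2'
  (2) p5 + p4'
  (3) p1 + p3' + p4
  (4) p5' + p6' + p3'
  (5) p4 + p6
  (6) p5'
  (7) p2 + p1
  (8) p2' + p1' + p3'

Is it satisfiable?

Unit clause (p5') forces p5 = 0.
Unit clause (p4') forces p4 = 0.
Unit clause (p6) forces p6 = 1.
Unit clause (p2') forces p2 = 0.
Unit clause (p1) forces p1 = 1.
Every clause is now satisfied; p3 is unconstrained.
A satisfying assignment: p1: 1; p2: 0; p3: 0; p4: 0; p5: 0; p6: 1.

Yes, satisfiable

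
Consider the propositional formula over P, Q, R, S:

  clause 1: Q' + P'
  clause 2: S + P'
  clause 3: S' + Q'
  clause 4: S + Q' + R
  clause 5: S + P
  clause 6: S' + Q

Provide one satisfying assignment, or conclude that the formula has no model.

Branch on Q: set Q = 0.
Unit clause (S') forces S = 0.
Unit clause (P') forces P = 0.
Now (P) is unsatisfied and unit — conflict.
Undo Q and try Q = 1.
Unit clause (P') forces P = 0.
Unit clause (S') forces S = 0.
Now (S) is unsatisfied and unit — conflict.
Both values of Q lead to a conflict.

UNSATISFIABLE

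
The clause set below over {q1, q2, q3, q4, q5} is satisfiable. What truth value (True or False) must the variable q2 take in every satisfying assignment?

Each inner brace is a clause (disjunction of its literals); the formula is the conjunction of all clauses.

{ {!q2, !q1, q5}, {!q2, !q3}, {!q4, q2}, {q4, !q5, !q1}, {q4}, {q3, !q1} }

True

Suppose q2 = false.
The clause (!q4) is unit, so q4 = false.
That conflicts with the unit clause (q4).
So every satisfying assignment has q2 = True.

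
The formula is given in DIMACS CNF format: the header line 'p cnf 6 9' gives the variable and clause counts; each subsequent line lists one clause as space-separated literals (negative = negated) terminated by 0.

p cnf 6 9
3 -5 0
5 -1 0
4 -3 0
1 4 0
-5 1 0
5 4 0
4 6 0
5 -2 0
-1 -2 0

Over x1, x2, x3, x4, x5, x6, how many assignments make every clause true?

There are 2^6 = 64 truth assignments over (x1, x2, x3, x4, x5, x6).
Split on x4. With x4 = True, the clauses containing x4 are satisfied and ¬x4 drops from the rest; 6 of the 2^5 = 32 assignments to the other variables satisfy what remains.
With x4 = False, by the same count on the reduced clause set, 0 assignments work.
(One model: x1=F, x2=F, x3=F, x4=T, x5=F, x6=F.)
Total: 6 + 0 = 6.

6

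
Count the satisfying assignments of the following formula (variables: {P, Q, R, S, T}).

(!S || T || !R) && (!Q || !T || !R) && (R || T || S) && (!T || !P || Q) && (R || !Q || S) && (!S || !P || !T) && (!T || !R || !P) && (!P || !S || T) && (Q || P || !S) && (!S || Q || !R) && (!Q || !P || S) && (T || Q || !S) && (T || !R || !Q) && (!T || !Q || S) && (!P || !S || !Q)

6

There are 2^5 = 32 truth assignments over (P, Q, R, S, T).
Split on P. With P = true, the clauses containing P are satisfied and !P drops from the rest; 1 of the 2^4 = 16 assignments to the other variables satisfy what remains.
With P = false, by the same count on the reduced clause set, 5 assignments work.
Total: 1 + 5 = 6.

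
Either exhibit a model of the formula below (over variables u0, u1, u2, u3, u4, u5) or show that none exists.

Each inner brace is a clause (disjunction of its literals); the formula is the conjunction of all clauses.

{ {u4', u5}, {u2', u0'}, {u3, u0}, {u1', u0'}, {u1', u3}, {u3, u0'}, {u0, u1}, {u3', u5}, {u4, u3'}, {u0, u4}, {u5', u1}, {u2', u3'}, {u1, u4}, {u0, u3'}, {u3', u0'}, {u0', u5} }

UNSATISFIABLE

Branch on u4: set u4 = 0.
Unit clause (u3') forces u3 = 0.
Unit clause (u0) forces u0 = 1.
Now (u0') is unsatisfied and unit — conflict.
Backtrack on u4: now try u4 = 1.
Unit clause (u5) forces u5 = 1.
Unit clause (u1) forces u1 = 1.
Unit clause (u0') forces u0 = 0.
Unit clause (u3) forces u3 = 1.
Now (u3') is unsatisfied and unit — conflict.
Both values of u4 lead to a conflict.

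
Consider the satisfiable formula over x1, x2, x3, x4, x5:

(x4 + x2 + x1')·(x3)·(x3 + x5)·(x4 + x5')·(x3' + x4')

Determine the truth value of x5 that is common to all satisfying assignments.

False

Suppose x5 = 1.
(x3) alone gives x3 = 1.
(x4) alone gives x4 = 1.
But (x4') is also a unit clause — contradiction.
So every satisfying assignment has x5 = False.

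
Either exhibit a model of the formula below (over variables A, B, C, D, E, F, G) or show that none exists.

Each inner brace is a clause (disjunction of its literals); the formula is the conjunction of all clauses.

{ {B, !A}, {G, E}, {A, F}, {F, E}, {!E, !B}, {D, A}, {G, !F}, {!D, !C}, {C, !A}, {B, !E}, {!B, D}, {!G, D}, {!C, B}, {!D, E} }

UNSATISFIABLE

Try B = true.
From the singleton clause (!E), E = false.
From the singleton clause (G), G = true.
From the singleton clause (F), F = true.
From the singleton clause (D), D = true.
Now (!D) is unsatisfied and unit — conflict.
That branch fails; take B = false instead.
From the singleton clause (!A), A = false.
From the singleton clause (F), F = true.
From the singleton clause (D), D = true.
From the singleton clause (G), G = true.
From the singleton clause (!C), C = false.
From the singleton clause (!E), E = false.
Now (E) is unsatisfied and unit — conflict.
Both values of B lead to a conflict.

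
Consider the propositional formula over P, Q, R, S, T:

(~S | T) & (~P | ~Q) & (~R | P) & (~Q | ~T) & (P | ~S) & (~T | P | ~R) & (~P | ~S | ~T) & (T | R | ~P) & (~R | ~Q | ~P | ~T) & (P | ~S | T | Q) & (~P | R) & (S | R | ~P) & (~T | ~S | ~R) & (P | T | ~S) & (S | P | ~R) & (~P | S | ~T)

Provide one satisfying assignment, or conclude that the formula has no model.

P: 0; Q: 0; R: 0; S: 0; T: 0

Suppose S = 0.
Suppose P = 0.
The clause (~R) is unit, so R = 0.
Suppose Q = 0.
No clause remains; T is free.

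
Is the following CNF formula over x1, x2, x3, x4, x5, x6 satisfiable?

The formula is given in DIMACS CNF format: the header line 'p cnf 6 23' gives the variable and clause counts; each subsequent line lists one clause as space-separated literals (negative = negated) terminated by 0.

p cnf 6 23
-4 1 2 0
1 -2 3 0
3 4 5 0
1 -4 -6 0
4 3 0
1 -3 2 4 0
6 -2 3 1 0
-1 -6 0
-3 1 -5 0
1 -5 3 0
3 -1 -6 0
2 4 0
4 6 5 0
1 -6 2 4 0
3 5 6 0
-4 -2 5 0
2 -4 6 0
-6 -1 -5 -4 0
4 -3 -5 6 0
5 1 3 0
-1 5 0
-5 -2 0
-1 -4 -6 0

Case x4 = False:
Unit clause (x3) forces x3 = True.
Unit clause (x2) forces x2 = True.
Unit clause (¬x5) forces x5 = False.
Unit clause (x6) forces x6 = True.
Unit clause (¬x1) forces x1 = False.
All clauses are satisfied.
A satisfying assignment: x1: False, x2: True, x3: True, x4: False, x5: False, x6: True.

Yes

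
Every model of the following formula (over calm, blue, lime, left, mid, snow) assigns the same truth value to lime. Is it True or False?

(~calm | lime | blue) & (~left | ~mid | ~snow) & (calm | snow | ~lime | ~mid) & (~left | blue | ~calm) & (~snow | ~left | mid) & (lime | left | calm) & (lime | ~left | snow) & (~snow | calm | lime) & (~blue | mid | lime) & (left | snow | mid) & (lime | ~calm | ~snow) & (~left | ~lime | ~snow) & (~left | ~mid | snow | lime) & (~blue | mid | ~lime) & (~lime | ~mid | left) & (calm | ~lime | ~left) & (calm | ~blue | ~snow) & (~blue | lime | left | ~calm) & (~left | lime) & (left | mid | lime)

True

Suppose lime = 0.
Unit clause (~left) forces left = 0.
Unit clause (calm) forces calm = 1.
Unit clause (blue) forces blue = 1.
But (~blue) is also a unit clause — contradiction.
So every satisfying assignment has lime = True.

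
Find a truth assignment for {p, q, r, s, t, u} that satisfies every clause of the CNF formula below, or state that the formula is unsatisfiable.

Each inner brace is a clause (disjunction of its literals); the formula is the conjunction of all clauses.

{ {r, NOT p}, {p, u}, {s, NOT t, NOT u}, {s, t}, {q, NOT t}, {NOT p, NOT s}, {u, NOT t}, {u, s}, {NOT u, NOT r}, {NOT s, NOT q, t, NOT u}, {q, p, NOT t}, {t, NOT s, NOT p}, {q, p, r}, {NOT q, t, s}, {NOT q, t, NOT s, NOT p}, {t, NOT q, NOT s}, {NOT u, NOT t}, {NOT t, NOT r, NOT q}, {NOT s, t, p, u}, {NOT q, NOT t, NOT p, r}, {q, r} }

UNSATISFIABLE

Case r = true:
(NOT u) alone gives u = false.
(p) alone gives p = true.
(NOT s) alone gives s = false.
Now (s) is unsatisfied and unit — conflict.
That branch fails; take r = false instead.
(NOT p) alone gives p = false.
(u) alone gives u = true.
(q) alone gives q = true.
(NOT t) alone gives t = false.
(s) alone gives s = true.
Now (NOT s) is unsatisfied and unit — conflict.
Both values of r lead to a conflict.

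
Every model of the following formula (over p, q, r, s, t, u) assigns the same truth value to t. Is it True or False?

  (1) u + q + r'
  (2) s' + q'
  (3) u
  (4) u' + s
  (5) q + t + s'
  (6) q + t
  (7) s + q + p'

Suppose t = 0.
From the singleton clause (u), u = 1.
From the singleton clause (s), s = 1.
From the singleton clause (q'), q = 0.
But (q) is also a unit clause — contradiction.
So every satisfying assignment has t = True.

True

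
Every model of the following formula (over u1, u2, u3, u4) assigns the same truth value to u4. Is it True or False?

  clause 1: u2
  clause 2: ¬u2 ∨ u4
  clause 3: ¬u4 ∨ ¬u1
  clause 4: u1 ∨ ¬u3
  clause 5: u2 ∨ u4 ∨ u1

Suppose u4 = False.
(u2) alone gives u2 = True.
That conflicts with the unit clause (¬u2).
So every satisfying assignment has u4 = True.

True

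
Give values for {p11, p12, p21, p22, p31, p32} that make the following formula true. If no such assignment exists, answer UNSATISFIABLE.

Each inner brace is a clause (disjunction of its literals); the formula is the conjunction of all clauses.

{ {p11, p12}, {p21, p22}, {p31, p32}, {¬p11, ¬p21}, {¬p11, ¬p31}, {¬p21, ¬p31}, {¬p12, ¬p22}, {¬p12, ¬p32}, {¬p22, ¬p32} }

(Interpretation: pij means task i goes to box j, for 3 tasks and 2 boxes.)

Try p11 = True.
From the singleton clause (¬p21), p21 = False.
From the singleton clause (p22), p22 = True.
From the singleton clause (¬p31), p31 = False.
From the singleton clause (p32), p32 = True.
That conflicts with the unit clause (¬p32).
That branch fails; take p11 = False instead.
From the singleton clause (p12), p12 = True.
From the singleton clause (¬p22), p22 = False.
From the singleton clause (p21), p21 = True.
From the singleton clause (¬p31), p31 = False.
From the singleton clause (p32), p32 = True.
That conflicts with the unit clause (¬p32).
Both values of p11 lead to a conflict.

UNSATISFIABLE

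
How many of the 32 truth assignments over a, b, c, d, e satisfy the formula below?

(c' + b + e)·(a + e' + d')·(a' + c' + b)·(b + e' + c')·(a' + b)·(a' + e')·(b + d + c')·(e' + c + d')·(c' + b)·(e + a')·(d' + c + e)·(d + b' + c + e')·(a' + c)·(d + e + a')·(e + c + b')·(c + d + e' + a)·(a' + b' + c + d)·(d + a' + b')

There are 2^5 = 32 truth assignments over (a, b, c, d, e).
Split on e. With e = 1, the clauses containing e are satisfied and e' drops from the rest; 1 of the 2^4 = 16 assignments to the other variables satisfy what remains.
With e = 0, by the same count on the reduced clause set, 3 assignments work.
Total: 1 + 3 = 4.

4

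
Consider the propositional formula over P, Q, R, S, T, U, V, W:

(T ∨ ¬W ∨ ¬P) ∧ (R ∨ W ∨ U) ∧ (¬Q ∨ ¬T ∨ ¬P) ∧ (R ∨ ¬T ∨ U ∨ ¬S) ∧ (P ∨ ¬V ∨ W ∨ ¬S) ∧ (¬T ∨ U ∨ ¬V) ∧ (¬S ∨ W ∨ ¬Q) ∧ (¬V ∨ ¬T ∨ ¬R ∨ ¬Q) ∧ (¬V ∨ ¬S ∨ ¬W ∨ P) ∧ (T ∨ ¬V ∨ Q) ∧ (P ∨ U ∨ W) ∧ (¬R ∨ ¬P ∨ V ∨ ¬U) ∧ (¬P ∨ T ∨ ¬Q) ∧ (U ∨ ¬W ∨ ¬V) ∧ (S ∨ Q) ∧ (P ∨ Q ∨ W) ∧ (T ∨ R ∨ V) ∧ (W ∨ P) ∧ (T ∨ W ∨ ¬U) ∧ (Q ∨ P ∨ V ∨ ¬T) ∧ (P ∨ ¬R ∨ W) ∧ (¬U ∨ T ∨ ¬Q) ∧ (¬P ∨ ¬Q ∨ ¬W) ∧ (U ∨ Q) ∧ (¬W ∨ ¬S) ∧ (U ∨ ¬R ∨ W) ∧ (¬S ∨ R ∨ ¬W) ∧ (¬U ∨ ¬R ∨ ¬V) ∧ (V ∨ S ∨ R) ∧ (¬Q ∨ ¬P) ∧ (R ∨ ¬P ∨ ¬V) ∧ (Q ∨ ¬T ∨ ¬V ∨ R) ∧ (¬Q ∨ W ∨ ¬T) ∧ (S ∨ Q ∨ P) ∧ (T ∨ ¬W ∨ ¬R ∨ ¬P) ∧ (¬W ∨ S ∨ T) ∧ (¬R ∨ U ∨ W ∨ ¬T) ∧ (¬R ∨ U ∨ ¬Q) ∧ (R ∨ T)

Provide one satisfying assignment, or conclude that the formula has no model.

P: False; Q: True; R: True; S: False; T: True; U: True; V: False; W: True

Branch on S: set S = False.
From the singleton clause (Q), Q = True.
From the singleton clause (¬P), P = False.
From the singleton clause (W), W = True.
From the singleton clause (T), T = True.
Branch on U: set U = True.
Branch on V: set V = False.
From the singleton clause (R), R = True.
This assignment satisfies each clause.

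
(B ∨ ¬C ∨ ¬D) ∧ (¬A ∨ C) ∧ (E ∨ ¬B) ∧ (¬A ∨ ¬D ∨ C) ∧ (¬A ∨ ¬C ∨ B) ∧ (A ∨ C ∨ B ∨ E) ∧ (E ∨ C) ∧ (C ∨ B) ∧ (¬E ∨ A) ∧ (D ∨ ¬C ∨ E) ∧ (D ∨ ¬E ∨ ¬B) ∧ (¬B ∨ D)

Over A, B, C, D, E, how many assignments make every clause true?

There are 2^5 = 32 truth assignments over (A, B, C, D, E).
Split on C. With C = True, the clauses containing C are satisfied and ¬C drops from the rest; 1 of the 2^4 = 16 assignments to the other variables satisfy what remains.
With C = False, by the same count on the reduced clause set, 0 assignments work.
(One model: A=T, B=T, C=T, D=T, E=T.)
Total: 1 + 0 = 1.

1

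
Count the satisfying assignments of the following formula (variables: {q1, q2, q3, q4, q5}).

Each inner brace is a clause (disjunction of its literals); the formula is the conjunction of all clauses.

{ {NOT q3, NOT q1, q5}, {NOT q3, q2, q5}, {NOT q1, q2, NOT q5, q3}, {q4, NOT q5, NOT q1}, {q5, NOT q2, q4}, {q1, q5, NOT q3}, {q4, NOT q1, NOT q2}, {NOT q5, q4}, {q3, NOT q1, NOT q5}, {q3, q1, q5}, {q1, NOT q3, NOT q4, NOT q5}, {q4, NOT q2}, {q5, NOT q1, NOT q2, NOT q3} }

There are 2^5 = 32 truth assignments over (q1, q2, q3, q4, q5).
Split on q1. With q1 = true, the clauses containing q1 are satisfied and NOT q1 drops from the rest; 5 of the 2^4 = 16 assignments to the other variables satisfy what remains.
With q1 = false, by the same count on the reduced clause set, 2 assignments work.
(One model: q1=F, q2=F, q3=F, q4=T, q5=T.)
Total: 5 + 2 = 7.

7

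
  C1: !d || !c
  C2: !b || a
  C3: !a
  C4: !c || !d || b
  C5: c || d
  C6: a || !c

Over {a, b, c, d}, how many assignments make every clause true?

1

There are 2^4 = 16 truth assignments over (a, b, c, d).
Check each against the 6 clauses (columns in the order a, b, c, d):
  F F F F  ✗ fails (c || d)
  F F F T  ✓ satisfies all
  F F T F  ✗ fails (a || !c)
  F F T T  ✗ fails (!d || !c)
  F T F F  ✗ fails (!b || a)
  F T F T  ✗ fails (!b || a)
  F T T F  ✗ fails (!b || a)
  F T T T  ✗ fails (!d || !c)
  T F F F  ✗ fails (!a)
  T F F T  ✗ fails (!a)
  T F T F  ✗ fails (!a)
  T F T T  ✗ fails (!d || !c)
  T T F F  ✗ fails (!a)
  T T F T  ✗ fails (!a)
  T T T F  ✗ fails (!a)
  T T T T  ✗ fails (!d || !c)
1 of the 16 rows is a model.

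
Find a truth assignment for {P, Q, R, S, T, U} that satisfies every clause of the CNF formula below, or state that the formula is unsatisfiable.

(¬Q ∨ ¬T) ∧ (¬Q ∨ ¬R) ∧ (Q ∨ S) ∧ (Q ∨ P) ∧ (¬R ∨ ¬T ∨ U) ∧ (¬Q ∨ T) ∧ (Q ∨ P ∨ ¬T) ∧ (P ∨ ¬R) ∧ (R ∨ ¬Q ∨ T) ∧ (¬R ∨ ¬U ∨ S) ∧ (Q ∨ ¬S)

Branch on Q: set Q = False.
From the singleton clause (S), S = True.
Now (¬S) is unsatisfied and unit — conflict.
Backtrack on Q: now try Q = True.
From the singleton clause (¬T), T = False.
Now (T) is unsatisfied and unit — conflict.
Neither Q = True nor Q = False works.

UNSATISFIABLE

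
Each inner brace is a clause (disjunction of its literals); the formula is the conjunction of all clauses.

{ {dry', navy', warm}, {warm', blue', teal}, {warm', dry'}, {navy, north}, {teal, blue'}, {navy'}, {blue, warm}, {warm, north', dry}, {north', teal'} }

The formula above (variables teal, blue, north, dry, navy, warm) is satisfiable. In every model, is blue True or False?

Suppose blue = 1.
The clause (teal) is unit, so teal = 1.
The clause (navy') is unit, so navy = 0.
The clause (north) is unit, so north = 1.
That conflicts with the unit clause (north').
So every satisfying assignment has blue = False.

False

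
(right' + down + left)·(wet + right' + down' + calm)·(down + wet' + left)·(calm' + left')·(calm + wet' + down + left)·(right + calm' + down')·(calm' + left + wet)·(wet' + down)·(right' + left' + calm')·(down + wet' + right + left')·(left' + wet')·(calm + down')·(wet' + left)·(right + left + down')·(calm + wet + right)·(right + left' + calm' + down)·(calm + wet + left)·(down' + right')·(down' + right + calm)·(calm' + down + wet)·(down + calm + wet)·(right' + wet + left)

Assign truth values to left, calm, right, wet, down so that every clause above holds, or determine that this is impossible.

Suppose calm = 0.
From the singleton clause (down'), down = 0.
From the singleton clause (wet'), wet = 0.
But (wet) is also a unit clause — contradiction.
Undo calm and try calm = 1.
From the singleton clause (left'), left = 0.
From the singleton clause (wet), wet = 1.
But (wet') is also a unit clause — contradiction.
Neither calm = 1 nor calm = 0 works.

UNSATISFIABLE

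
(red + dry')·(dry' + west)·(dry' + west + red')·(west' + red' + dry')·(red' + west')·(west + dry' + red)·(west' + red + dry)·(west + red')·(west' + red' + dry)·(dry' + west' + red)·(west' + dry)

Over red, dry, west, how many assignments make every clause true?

1

There are 2^3 = 8 truth assignments over (red, dry, west).
Split on dry. With dry = 1, the clauses containing dry are satisfied and dry' drops from the rest; 0 of the 2^2 = 4 assignments to the other variables satisfy what remains.
With dry = 0, by the same count on the reduced clause set, 1 assignment works.
(One model: red=F, dry=F, west=F.)
Total: 0 + 1 = 1.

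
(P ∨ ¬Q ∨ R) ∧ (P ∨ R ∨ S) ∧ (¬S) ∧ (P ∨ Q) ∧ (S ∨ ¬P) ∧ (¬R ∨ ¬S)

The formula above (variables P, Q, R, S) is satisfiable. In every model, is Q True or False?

True

Suppose Q = False.
Unit clause (¬S) forces S = False.
Unit clause (P) forces P = True.
That conflicts with the unit clause (¬P).
So every satisfying assignment has Q = True.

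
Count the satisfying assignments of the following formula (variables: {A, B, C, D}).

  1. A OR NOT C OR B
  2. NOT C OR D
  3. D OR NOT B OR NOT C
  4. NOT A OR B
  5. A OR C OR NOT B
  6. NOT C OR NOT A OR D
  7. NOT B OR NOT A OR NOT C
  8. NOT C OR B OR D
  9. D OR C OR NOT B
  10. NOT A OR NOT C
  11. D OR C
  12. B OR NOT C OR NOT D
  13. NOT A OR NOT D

2

There are 2^4 = 16 truth assignments over (A, B, C, D).
Check each against the 13 clauses (columns in the order A, B, C, D):
  F F F F  ✗ fails (D OR C)
  F F F T  ✓ satisfies all
  F F T F  ✗ fails (A OR NOT C OR B)
  F F T T  ✗ fails (A OR NOT C OR B)
  F T F F  ✗ fails (A OR C OR NOT B)
  F T F T  ✗ fails (A OR C OR NOT B)
  F T T F  ✗ fails (NOT C OR D)
  F T T T  ✓ satisfies all
  T F F F  ✗ fails (NOT A OR B)
  T F F T  ✗ fails (NOT A OR B)
  T F T F  ✗ fails (NOT C OR D)
  T F T T  ✗ fails (NOT A OR B)
  T T F F  ✗ fails (D OR C OR NOT B)
  T T F T  ✗ fails (NOT A OR NOT D)
  T T T F  ✗ fails (NOT C OR D)
  T T T T  ✗ fails (NOT B OR NOT A OR NOT C)
2 of the 16 rows are models.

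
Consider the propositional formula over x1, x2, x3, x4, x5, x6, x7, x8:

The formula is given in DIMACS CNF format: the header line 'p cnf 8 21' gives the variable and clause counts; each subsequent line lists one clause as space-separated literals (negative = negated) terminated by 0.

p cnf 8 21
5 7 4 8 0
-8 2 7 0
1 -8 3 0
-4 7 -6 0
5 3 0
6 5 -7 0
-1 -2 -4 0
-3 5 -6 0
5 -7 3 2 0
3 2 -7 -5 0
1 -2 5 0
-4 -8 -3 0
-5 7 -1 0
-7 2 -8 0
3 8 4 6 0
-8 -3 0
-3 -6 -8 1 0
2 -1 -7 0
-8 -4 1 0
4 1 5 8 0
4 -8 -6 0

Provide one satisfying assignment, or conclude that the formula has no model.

Try x5 = True.
Try x7 = True.
Try x3 = True.
(¬x8) alone gives x8 = False.
Try x2 = True.
Try x1 = True.
(¬x4) alone gives x4 = False.
Every clause is now satisfied; x6 is unconstrained.

x1=True, x2=True, x3=True, x4=False, x5=True, x6=True, x7=True, x8=False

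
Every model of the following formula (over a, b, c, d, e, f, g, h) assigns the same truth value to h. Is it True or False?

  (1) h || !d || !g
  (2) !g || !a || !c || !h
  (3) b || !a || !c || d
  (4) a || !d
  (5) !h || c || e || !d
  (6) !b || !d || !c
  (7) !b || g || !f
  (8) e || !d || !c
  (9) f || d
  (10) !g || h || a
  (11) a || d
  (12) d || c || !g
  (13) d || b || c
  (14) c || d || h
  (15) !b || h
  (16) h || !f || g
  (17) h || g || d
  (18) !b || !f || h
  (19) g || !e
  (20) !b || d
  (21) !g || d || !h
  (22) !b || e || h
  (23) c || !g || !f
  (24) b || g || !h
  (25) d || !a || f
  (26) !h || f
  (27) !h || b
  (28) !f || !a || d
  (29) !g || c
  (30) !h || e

Suppose h = true.
From the singleton clause (f), f = true.
From the singleton clause (b), b = true.
From the singleton clause (g), g = true.
From the singleton clause (d), d = true.
From the singleton clause (a), a = true.
From the singleton clause (!c), c = false.
But (c) is also a unit clause — contradiction.
So every satisfying assignment has h = False.

False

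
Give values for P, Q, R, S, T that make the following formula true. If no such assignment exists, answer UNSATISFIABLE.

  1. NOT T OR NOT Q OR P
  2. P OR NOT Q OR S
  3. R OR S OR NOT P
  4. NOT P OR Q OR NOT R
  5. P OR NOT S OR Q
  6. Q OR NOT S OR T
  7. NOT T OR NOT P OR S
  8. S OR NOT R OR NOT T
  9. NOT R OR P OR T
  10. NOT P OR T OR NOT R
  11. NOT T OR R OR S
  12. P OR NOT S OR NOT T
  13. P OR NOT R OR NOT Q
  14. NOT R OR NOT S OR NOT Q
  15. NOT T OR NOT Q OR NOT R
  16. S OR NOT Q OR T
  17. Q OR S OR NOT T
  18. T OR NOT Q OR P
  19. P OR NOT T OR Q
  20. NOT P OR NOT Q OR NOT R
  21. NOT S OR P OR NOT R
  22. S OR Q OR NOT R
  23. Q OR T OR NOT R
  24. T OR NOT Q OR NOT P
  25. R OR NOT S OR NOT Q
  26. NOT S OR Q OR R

Branch on T: set T = false.
Branch on Q: set Q = false.
From the singleton clause (NOT S), S = false.
From the singleton clause (NOT R), R = false.
From the singleton clause (NOT P), P = false.
This assignment satisfies each clause.

P: false, Q: false, R: false, S: false, T: false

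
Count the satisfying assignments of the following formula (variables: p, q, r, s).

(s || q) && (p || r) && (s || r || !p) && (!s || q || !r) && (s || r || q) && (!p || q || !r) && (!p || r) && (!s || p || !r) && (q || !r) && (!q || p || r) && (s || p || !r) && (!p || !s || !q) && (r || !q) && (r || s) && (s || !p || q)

1

There are 2^4 = 16 truth assignments over (p, q, r, s).
Split on s. With s = true, the clauses containing s are satisfied and !s drops from the rest; 0 of the 2^3 = 8 assignments to the other variables satisfy what remains.
With s = false, by the same count on the reduced clause set, 1 assignment works.
(One model: p=T, q=T, r=T, s=F.)
Total: 0 + 1 = 1.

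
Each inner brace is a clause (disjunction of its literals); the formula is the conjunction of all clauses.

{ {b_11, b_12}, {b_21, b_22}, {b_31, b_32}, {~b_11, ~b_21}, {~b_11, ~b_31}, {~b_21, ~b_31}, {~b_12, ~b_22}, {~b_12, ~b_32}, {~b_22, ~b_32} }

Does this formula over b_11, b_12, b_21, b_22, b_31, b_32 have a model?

Try b_11 = 1.
The clause (~b_21) is unit, so b_21 = 0.
The clause (b_22) is unit, so b_22 = 1.
The clause (~b_31) is unit, so b_31 = 0.
The clause (b_32) is unit, so b_32 = 1.
But (~b_32) is also a unit clause — contradiction.
So b_11 must be the other value — set b_11 = 0.
The clause (b_12) is unit, so b_12 = 1.
The clause (~b_22) is unit, so b_22 = 0.
The clause (b_21) is unit, so b_21 = 1.
The clause (~b_31) is unit, so b_31 = 0.
The clause (b_32) is unit, so b_32 = 1.
But (~b_32) is also a unit clause — contradiction.
Both values of b_11 lead to a conflict.
No assignment satisfies every clause.

No, unsatisfiable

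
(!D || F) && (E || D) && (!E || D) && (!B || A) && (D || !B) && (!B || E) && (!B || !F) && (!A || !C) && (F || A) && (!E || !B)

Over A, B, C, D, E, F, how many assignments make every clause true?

There are 2^6 = 64 truth assignments over (A, B, C, D, E, F).
Split on A. With A = true, the clauses containing A are satisfied and !A drops from the rest; 2 of the 2^5 = 32 assignments to the other variables satisfy what remains.
With A = false, by the same count on the reduced clause set, 4 assignments work.
Total: 2 + 4 = 6.

6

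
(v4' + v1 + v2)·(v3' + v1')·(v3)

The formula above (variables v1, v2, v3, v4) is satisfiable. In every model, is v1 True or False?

Suppose v1 = 1.
(v3') alone gives v3 = 0.
That conflicts with the unit clause (v3).
So every satisfying assignment has v1 = False.

False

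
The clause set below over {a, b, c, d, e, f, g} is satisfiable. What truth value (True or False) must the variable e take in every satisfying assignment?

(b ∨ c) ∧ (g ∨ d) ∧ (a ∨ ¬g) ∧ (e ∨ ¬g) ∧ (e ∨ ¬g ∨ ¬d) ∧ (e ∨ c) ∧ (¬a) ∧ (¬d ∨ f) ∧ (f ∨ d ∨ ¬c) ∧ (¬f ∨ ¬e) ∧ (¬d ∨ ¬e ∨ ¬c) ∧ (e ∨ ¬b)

False

Suppose e = True.
From the singleton clause (¬a), a = False.
From the singleton clause (¬g), g = False.
From the singleton clause (d), d = True.
From the singleton clause (f), f = True.
Now (¬f) is unsatisfied and unit — conflict.
So every satisfying assignment has e = False.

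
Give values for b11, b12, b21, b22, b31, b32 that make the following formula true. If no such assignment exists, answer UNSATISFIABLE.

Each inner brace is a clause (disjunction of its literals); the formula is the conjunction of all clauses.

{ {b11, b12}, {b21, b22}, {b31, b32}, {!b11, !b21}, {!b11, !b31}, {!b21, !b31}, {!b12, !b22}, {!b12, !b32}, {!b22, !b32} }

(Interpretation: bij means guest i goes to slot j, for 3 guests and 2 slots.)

Try b11 = true.
From the singleton clause (!b21), b21 = false.
From the singleton clause (b22), b22 = true.
From the singleton clause (!b31), b31 = false.
From the singleton clause (b32), b32 = true.
That conflicts with the unit clause (!b32).
So b11 must be the other value — set b11 = false.
From the singleton clause (b12), b12 = true.
From the singleton clause (!b22), b22 = false.
From the singleton clause (b21), b21 = true.
From the singleton clause (!b31), b31 = false.
From the singleton clause (b32), b32 = true.
That conflicts with the unit clause (!b32).
Both values of b11 lead to a conflict.

UNSATISFIABLE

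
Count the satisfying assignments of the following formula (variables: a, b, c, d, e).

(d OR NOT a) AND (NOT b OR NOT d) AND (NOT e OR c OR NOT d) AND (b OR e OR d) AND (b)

4

There are 2^5 = 32 truth assignments over (a, b, c, d, e).
Split on c. With c = true, the clauses containing c are satisfied and NOT c drops from the rest; 2 of the 2^4 = 16 assignments to the other variables satisfy what remains.
With c = false, by the same count on the reduced clause set, 2 assignments work.
(One model: a=F, b=T, c=F, d=F, e=F.)
Total: 2 + 2 = 4.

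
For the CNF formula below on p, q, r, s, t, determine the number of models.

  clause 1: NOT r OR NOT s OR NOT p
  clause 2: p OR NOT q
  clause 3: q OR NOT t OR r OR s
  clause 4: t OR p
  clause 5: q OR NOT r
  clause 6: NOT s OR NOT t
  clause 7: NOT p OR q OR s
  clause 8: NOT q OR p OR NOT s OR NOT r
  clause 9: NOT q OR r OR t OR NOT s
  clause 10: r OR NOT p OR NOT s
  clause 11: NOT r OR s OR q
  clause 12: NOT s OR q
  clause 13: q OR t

There are 2^5 = 32 truth assignments over (p, q, r, s, t).
Split on r. With r = true, the clauses containing r are satisfied and NOT r drops from the rest; 2 of the 2^4 = 16 assignments to the other variables satisfy what remains.
With r = false, by the same count on the reduced clause set, 2 assignments work.
Total: 2 + 2 = 4.

4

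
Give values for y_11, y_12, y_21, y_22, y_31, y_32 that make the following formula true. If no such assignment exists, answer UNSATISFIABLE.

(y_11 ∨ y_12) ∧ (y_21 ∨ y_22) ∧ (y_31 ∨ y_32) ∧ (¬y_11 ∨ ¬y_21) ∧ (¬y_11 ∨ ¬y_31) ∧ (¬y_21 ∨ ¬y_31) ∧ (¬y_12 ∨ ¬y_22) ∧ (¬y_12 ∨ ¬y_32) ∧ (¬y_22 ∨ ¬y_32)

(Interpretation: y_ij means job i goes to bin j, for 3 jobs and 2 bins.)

Case y_11 = True:
The clause (¬y_21) is unit, so y_21 = False.
The clause (y_22) is unit, so y_22 = True.
The clause (¬y_31) is unit, so y_31 = False.
The clause (y_32) is unit, so y_32 = True.
That conflicts with the unit clause (¬y_32).
So y_11 must be the other value — set y_11 = False.
The clause (y_12) is unit, so y_12 = True.
The clause (¬y_22) is unit, so y_22 = False.
The clause (y_21) is unit, so y_21 = True.
The clause (¬y_31) is unit, so y_31 = False.
The clause (y_32) is unit, so y_32 = True.
That conflicts with the unit clause (¬y_32).
Both values of y_11 lead to a conflict.

UNSATISFIABLE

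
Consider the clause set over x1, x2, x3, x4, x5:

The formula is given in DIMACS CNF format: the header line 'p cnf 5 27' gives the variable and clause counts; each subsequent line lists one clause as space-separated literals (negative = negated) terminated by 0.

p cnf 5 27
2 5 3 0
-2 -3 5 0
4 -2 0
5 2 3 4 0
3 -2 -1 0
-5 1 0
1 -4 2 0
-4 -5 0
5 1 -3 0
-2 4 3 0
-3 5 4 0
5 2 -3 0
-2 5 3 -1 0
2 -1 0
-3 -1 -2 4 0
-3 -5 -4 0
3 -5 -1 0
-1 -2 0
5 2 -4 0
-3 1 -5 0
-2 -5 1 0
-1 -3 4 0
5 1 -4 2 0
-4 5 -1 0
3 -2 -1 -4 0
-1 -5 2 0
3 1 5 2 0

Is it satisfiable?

Satisfiable

Try x4 = True.
Unit clause (¬x5) forces x5 = False.
Unit clause (x2) forces x2 = True.
Unit clause (¬x3) forces x3 = False.
Unit clause (¬x1) forces x1 = False.
Every clause now holds.
A satisfying assignment: x1=False; x2=True; x3=False; x4=True; x5=False.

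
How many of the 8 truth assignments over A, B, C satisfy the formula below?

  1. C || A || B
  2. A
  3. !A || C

There are 2^3 = 8 truth assignments over (A, B, C).
Split on B. With B = true, the clauses containing B are satisfied and !B drops from the rest; 1 of the 2^2 = 4 assignments to the other variables satisfy what remains.
With B = false, by the same count on the reduced clause set, 1 assignment works.
(One model: A=T, B=F, C=T.)
Total: 1 + 1 = 2.

2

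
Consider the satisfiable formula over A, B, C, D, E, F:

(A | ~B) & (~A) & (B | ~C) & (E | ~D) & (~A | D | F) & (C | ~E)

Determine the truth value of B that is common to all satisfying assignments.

Suppose B = 1.
The clause (A) is unit, so A = 1.
Now (~A) is unsatisfied and unit — conflict.
So every satisfying assignment has B = False.

False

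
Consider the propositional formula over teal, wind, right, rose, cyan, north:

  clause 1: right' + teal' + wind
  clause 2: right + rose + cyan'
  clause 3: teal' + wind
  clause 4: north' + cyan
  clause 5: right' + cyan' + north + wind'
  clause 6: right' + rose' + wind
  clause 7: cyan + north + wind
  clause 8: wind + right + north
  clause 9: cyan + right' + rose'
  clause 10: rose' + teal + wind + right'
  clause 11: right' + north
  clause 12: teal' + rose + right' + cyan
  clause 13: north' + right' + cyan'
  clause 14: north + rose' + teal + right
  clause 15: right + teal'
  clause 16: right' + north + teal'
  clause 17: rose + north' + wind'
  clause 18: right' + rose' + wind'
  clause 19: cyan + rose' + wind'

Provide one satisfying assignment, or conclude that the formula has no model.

teal=0, wind=0, right=0, rose=1, cyan=1, north=1

Branch on teal: set teal = 0.
Branch on north: set north = 1.
From the singleton clause (cyan), cyan = 1.
From the singleton clause (right'), right = 0.
From the singleton clause (rose), rose = 1.
Every clause is now satisfied; wind is unconstrained.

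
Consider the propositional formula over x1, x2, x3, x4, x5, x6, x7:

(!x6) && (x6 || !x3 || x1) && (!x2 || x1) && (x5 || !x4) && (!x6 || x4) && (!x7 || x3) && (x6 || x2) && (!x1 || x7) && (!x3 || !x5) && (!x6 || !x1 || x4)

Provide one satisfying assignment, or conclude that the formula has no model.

The clause (!x6) is unit, so x6 = false.
The clause (x2) is unit, so x2 = true.
The clause (x1) is unit, so x1 = true.
The clause (x7) is unit, so x7 = true.
The clause (x3) is unit, so x3 = true.
The clause (!x5) is unit, so x5 = false.
The clause (!x4) is unit, so x4 = false.
Every clause now holds.

x1=true; x2=true; x3=true; x4=false; x5=false; x6=false; x7=true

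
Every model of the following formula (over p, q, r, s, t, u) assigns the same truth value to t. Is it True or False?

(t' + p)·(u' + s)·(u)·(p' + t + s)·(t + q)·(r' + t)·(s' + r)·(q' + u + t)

True

Suppose t = 0.
The clause (u) is unit, so u = 1.
The clause (s) is unit, so s = 1.
The clause (q) is unit, so q = 1.
The clause (r') is unit, so r = 0.
But (r) is also a unit clause — contradiction.
So every satisfying assignment has t = True.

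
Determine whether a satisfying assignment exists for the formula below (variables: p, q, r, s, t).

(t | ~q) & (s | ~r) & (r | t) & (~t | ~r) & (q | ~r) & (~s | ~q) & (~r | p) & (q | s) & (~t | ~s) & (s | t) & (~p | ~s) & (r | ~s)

Satisfiable

Try t = 1.
(~r) alone gives r = 0.
(~s) alone gives s = 0.
(q) alone gives q = 1.
All clauses hold; p can take either value.
A satisfying assignment: p ↦ 1, q ↦ 1, r ↦ 0, s ↦ 0, t ↦ 1.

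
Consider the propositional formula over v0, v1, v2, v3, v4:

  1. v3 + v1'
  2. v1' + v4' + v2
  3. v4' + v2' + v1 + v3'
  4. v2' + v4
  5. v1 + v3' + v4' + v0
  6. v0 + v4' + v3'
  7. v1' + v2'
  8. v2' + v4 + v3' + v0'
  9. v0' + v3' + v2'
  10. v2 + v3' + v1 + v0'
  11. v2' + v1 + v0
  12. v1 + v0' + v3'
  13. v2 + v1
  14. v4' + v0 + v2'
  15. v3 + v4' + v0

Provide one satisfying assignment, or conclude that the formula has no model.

Suppose v3 = 1.
Suppose v2 = 0.
Unit clause (v1) forces v1 = 1.
Unit clause (v4') forces v4 = 0.
No clause remains; v0 is free.

v0 ↦ 0, v1 ↦ 1, v2 ↦ 0, v3 ↦ 1, v4 ↦ 0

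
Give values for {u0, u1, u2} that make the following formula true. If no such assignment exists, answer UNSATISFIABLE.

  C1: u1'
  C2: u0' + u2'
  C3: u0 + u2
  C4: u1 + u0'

u0: 0; u1: 0; u2: 1

Unit clause (u1') forces u1 = 0.
Unit clause (u0') forces u0 = 0.
Unit clause (u2) forces u2 = 1.
Every clause now holds.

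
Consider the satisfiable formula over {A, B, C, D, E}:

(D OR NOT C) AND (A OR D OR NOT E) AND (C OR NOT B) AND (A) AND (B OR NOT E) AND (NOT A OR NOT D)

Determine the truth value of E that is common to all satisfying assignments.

False

Suppose E = true.
The clause (A) is unit, so A = true.
The clause (B) is unit, so B = true.
The clause (C) is unit, so C = true.
The clause (D) is unit, so D = true.
Now (NOT D) is unsatisfied and unit — conflict.
So every satisfying assignment has E = False.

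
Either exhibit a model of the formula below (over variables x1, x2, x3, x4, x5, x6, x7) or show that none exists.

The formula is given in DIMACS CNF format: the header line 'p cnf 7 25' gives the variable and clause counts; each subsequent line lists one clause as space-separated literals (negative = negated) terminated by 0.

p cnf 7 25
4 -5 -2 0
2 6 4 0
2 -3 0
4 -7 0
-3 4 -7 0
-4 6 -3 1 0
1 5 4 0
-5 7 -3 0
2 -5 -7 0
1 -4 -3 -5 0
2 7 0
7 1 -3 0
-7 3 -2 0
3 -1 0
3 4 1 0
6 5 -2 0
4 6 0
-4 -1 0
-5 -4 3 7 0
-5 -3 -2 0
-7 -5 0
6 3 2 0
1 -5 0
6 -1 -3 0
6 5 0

x1=False,  x2=True,  x3=True,  x4=True,  x5=False,  x6=True,  x7=True

Suppose x2 = True.
Suppose x4 = True.
The clause (¬x1) is unit, so x1 = False.
The clause (¬x5) is unit, so x5 = False.
The clause (x6) is unit, so x6 = True.
Suppose x7 = True.
The clause (x3) is unit, so x3 = True.
This assignment satisfies each clause.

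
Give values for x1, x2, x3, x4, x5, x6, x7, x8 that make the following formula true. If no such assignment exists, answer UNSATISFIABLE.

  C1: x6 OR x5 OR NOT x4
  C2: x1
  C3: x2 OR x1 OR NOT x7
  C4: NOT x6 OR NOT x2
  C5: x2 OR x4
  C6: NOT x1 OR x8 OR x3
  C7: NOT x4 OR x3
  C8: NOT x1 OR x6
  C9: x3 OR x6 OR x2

x1: true, x2: false, x3: true, x4: true, x5: false, x6: true, x7: false, x8: false

(x1) alone gives x1 = true.
(x6) alone gives x6 = true.
(NOT x2) alone gives x2 = false.
(x4) alone gives x4 = true.
(x3) alone gives x3 = true.
All clauses hold; x5, x7, x8 can take either value.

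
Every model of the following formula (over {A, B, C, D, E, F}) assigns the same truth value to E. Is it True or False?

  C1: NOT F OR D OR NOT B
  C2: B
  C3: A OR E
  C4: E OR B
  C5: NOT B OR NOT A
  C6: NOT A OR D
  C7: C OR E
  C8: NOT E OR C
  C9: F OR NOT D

True

Suppose E = false.
(B) alone gives B = true.
(A) alone gives A = true.
But (NOT A) is also a unit clause — contradiction.
So every satisfying assignment has E = True.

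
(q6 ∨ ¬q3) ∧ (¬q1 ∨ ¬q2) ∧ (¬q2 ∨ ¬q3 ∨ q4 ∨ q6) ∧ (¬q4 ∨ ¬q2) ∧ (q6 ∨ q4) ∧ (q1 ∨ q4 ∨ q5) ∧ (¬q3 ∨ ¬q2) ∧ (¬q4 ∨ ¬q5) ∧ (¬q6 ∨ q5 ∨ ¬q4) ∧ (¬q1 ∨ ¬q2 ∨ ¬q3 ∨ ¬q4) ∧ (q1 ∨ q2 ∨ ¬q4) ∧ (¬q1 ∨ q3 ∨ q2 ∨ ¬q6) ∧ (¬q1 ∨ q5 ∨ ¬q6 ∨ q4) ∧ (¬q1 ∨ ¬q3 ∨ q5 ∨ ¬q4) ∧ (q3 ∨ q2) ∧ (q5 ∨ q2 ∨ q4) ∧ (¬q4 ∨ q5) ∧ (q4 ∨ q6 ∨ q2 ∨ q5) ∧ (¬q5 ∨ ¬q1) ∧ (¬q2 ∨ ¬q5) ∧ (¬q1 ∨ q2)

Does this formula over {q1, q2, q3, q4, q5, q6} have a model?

Case q6 = True:
Case q1 = False:
Case q4 = False:
From the singleton clause (q5), q5 = True.
From the singleton clause (¬q2), q2 = False.
From the singleton clause (q3), q3 = True.
This assignment satisfies each clause.
A satisfying assignment: q1: False,  q2: False,  q3: True,  q4: False,  q5: True,  q6: True.

Yes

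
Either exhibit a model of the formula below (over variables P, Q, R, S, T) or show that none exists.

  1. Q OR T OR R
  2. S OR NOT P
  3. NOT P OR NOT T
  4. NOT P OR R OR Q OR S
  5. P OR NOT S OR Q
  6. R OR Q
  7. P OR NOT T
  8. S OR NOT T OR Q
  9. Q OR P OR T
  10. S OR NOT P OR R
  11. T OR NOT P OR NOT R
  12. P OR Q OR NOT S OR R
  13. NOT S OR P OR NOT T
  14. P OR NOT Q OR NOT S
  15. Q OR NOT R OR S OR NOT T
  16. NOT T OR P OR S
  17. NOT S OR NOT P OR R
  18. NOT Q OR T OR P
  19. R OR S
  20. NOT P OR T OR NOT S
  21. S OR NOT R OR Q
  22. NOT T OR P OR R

Try S = true.
Try P = false.
(Q) alone gives Q = true.
That conflicts with the unit clause (NOT Q).
So P must be the other value — set P = true.
(NOT T) alone gives T = false.
That conflicts with the unit clause (T).
Neither P = true nor P = false works.
So S must be the other value — set S = false.
(NOT P) alone gives P = false.
(NOT T) alone gives T = false.
(Q) alone gives Q = true.
That conflicts with the unit clause (NOT Q).
Neither S = true nor S = false works.

UNSATISFIABLE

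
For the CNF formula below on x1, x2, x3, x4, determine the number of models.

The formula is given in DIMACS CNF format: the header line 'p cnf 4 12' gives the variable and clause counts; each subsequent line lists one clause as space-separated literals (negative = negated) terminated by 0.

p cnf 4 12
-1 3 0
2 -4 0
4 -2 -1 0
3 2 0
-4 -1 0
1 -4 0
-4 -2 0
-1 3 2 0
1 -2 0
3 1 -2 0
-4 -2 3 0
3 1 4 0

2

There are 2^4 = 16 truth assignments over (x1, x2, x3, x4).
Check each against the 12 clauses (columns in the order x1, x2, x3, x4):
  F F F F  ✗ fails (x3 ∨ x2)
  F F F T  ✗ fails (x2 ∨ ¬x4)
  F F T F  ✓ satisfies all
  F F T T  ✗ fails (x2 ∨ ¬x4)
  F T F F  ✗ fails (x1 ∨ ¬x2)
  F T F T  ✗ fails (x1 ∨ ¬x4)
  F T T F  ✗ fails (x1 ∨ ¬x2)
  F T T T  ✗ fails (x1 ∨ ¬x4)
  T F F F  ✗ fails (¬x1 ∨ x3)
  T F F T  ✗ fails (¬x1 ∨ x3)
  T F T F  ✓ satisfies all
  T F T T  ✗ fails (x2 ∨ ¬x4)
  T T F F  ✗ fails (¬x1 ∨ x3)
  T T F T  ✗ fails (¬x1 ∨ x3)
  T T T F  ✗ fails (x4 ∨ ¬x2 ∨ ¬x1)
  T T T T  ✗ fails (¬x4 ∨ ¬x1)
2 of the 16 rows are models.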